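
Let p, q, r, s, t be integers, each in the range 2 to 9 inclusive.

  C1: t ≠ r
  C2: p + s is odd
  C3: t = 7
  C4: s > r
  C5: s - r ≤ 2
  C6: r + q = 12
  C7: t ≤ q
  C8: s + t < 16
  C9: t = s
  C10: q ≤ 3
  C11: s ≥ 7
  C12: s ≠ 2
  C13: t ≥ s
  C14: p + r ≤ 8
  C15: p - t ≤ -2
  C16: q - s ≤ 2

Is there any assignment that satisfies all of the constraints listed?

From constraints 11 and 13: t ≥ s and s ≥ 7, so t ≥ 7. From constraints 7 and 10: t ≤ q and q ≤ 3, so t ≤ 3. But 3 < 7, so no value of t works.

Unsatisfiable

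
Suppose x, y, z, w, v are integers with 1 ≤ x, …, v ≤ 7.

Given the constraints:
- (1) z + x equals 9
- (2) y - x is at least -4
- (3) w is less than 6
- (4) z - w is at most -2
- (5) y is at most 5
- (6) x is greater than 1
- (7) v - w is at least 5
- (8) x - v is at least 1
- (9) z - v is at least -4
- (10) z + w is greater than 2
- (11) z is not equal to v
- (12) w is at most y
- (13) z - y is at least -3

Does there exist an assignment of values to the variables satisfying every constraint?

Constraints 2, 4, 7, 8, and 13 give y − x ≥ -4, x − v ≥ 1, v − w ≥ 5, w − z ≥ 2, z − y ≥ -3.
Adding all 5 inequalities: the left sides telescope to 0, and the right sides sum to (-4) + 1 + 5 + 2 + (-3) = 1. So 0 ≥ 1, which is false.

Unsatisfiable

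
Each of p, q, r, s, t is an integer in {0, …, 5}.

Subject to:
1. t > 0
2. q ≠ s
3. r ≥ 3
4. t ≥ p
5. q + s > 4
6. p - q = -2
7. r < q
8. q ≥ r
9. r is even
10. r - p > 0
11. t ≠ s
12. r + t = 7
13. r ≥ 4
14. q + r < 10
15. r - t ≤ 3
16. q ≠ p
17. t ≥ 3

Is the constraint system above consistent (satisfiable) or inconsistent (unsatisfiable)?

Satisfiable

One satisfying assignment is p = 3, q = 5, r = 4, s = 1, t = 3.
For the less obvious constraints — constraint 5: q + s = 6; constraint 6: p - q = -2; constraint 10: r - p = 1 — and the others hold by inspection.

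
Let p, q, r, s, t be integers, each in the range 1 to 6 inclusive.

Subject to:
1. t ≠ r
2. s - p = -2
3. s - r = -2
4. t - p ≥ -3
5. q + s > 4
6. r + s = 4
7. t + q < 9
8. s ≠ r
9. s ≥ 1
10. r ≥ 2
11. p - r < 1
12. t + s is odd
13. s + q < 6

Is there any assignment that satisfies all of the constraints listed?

Satisfiable

The assignment p = 3, q = 4, r = 3, s = 1, t = 2 works:
  constraint 2 holds since s - p = -2.
  constraint 3 holds since s - r = -2.
  constraint 4 holds since t - p = -1.
The rest check out directly.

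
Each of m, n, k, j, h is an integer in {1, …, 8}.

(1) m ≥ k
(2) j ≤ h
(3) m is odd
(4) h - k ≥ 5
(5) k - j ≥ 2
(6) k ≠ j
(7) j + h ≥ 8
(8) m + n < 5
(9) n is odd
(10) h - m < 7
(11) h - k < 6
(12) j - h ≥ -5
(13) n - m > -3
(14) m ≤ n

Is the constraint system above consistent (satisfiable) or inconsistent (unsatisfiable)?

Constraints 4, 5, and 12 give k − j ≥ 2, j − h ≥ -5, h − k ≥ 5.
Adding all 3 inequalities: the left sides telescope to 0, and the right sides sum to 2 + (-5) + 5 = 2. So 0 ≥ 2, which is false.

Unsatisfiable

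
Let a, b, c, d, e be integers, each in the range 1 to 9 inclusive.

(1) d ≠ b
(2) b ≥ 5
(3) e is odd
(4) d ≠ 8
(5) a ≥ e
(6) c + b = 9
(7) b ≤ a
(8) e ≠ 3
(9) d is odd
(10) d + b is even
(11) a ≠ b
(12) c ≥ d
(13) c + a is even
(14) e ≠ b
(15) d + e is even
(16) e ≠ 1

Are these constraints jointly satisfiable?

Take a = 8, b = 5, c = 4, d = 3, e = 7. Then constraint 3: e = 7 is odd; constraint 6: c + b = 9, and every other listed constraint is also met.

Satisfiable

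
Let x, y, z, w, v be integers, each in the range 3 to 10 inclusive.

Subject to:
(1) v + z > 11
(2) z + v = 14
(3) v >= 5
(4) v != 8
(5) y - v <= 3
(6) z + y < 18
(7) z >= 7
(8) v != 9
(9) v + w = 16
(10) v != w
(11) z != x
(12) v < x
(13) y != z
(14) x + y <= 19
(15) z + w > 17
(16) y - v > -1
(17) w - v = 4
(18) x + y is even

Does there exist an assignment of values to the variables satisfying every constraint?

Try x = 9, y = 7, z = 8, w = 10, v = 6.
Check constraint 1: v + z = 14; constraint 2: z + v = 14. The remaining constraints are straightforward to verify.

Satisfiable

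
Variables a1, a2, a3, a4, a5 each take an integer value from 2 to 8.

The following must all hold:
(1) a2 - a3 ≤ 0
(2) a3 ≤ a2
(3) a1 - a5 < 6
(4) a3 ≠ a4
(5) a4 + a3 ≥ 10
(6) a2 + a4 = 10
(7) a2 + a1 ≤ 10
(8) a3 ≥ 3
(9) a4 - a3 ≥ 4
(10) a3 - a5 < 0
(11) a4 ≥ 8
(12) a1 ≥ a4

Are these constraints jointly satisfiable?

From constraints 2 and 8: a2 ≥ a3 ≥ 3. From constraints 11 and 12: a1 ≥ a4 ≥ 8. Hence a2 + a1 ≥ 11. But constraint 7 requires a2 + a1 ≤ 10, and 10 < 11. Contradiction.

Unsatisfiable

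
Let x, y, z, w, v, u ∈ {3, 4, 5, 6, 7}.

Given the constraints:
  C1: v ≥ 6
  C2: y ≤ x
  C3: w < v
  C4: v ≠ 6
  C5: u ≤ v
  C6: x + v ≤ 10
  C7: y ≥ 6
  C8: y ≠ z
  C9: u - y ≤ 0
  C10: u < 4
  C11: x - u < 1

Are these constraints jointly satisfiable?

From constraints 2 and 7: x ≥ y ≥ 6. From constraint 1: v ≥ 6. Hence x + v ≥ 12. But constraint 6 requires x + v ≤ 10, and 10 < 12. Contradiction.

Unsatisfiable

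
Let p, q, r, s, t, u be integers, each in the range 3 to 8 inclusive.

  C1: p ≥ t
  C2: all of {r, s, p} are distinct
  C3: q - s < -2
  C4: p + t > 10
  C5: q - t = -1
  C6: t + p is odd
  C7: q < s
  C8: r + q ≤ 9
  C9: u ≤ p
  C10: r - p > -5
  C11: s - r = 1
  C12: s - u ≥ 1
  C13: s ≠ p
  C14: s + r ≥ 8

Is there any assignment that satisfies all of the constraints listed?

Satisfiable

Try p = 7, q = 3, r = 5, s = 6, t = 4, u = 5.
Check constraint 3: q - s = -3; constraint 4: p + t = 11. The remaining constraints are straightforward to verify.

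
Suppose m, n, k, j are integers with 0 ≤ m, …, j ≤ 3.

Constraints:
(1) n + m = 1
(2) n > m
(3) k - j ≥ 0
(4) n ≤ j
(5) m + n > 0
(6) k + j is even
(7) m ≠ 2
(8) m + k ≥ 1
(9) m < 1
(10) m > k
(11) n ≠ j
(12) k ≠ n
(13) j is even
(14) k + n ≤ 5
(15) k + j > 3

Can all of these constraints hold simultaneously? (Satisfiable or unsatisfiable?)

Unsatisfiable

Constraints 2, 3, 4, and 10 give m < n, n ≤ j, j ≤ k, k < m. Chaining: m < n ≤ j ≤ k < m, which forces m < m — impossible.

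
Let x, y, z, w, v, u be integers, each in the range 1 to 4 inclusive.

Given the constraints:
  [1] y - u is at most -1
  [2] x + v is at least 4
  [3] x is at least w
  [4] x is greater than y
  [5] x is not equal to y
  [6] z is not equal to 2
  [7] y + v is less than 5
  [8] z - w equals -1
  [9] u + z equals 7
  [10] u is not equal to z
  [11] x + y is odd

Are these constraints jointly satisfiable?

Try x = 4, y = 1, z = 3, w = 4, v = 1, u = 4.
Check constraint 1: y - u = -3; constraint 2: x + v = 5; constraint 7: y + v = 2. The remaining constraints are straightforward to verify.

Satisfiable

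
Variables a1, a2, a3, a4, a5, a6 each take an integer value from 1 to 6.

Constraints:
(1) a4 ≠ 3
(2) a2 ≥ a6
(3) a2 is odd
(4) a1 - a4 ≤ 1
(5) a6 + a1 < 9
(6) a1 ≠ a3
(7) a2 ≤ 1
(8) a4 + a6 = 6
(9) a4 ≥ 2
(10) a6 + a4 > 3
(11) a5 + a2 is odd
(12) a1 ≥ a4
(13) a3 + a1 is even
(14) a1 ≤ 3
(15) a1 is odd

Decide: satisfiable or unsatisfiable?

From constraints 12 and 14: a4 ≤ a1 ≤ 3. From constraints 2 and 7: a6 ≤ a2 ≤ 1. Hence a4 + a6 ≤ 4. But constraint 8 requires a4 + a6 = 6, and 6 > 4. Contradiction.

Unsatisfiable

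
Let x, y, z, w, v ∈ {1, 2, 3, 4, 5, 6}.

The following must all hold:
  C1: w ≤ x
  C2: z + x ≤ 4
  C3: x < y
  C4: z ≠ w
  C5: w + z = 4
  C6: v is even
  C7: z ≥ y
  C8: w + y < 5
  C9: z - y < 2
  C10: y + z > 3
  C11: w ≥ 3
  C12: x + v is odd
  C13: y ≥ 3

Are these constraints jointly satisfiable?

From constraints 7 and 13: z ≥ y ≥ 3. From constraints 1 and 11: x ≥ w ≥ 3. Hence z + x ≥ 6. But constraint 2 requires z + x ≤ 4, and 4 < 6. Contradiction.

Unsatisfiable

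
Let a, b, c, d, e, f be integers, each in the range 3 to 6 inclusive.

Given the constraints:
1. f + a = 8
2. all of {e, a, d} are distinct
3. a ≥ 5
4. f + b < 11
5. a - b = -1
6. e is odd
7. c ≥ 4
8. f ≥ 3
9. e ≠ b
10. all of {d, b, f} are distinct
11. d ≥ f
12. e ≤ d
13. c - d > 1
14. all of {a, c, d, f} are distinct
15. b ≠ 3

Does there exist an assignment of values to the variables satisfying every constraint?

The assignment a = 5, b = 6, c = 6, d = 4, e = 3, f = 3 works:
  constraint 1 holds since f + a = 8.
  constraint 4 holds since f + b = 9.
The rest check out directly.

Satisfiable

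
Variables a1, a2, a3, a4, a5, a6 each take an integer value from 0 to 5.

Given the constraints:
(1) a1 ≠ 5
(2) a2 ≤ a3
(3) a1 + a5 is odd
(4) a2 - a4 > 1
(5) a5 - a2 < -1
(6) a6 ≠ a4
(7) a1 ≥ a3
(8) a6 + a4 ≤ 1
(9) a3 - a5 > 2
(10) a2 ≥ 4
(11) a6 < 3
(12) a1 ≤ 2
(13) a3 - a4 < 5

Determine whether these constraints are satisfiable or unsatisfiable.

From constraints 2 and 10: a3 ≥ a2 and a2 ≥ 4, so a3 ≥ 4. From constraints 7 and 12: a3 ≤ a1 and a1 ≤ 2, so a3 ≤ 2. But 2 < 4, so no value of a3 works.

Unsatisfiable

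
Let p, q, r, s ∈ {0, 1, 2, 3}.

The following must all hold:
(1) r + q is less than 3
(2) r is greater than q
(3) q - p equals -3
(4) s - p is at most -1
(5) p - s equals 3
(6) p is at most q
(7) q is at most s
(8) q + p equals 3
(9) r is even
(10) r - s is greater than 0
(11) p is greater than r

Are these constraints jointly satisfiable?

Unsatisfiable

Constraints 6, 7, 10, and 11 give s < r, r < p, p ≤ q, q ≤ s. Chaining: s < r < p ≤ q ≤ s, which forces s < s — impossible.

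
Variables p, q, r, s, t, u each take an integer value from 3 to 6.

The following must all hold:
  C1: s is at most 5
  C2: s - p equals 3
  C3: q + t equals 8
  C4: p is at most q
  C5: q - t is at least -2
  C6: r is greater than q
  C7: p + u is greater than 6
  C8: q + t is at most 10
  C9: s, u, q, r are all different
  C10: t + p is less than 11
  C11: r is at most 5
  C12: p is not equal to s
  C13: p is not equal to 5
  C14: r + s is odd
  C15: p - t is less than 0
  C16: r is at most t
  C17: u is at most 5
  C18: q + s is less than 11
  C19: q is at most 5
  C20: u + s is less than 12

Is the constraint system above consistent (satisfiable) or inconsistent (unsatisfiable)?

Constraints 1, 11, 17, and 19 confine each of s, u, q, r to the 3 values {3, …, 5} (the domain already gives each ≥ 3).
Constraint 9 requires all 4 of them to be distinct, but only 3 values are available — impossible by the pigeonhole principle.

Unsatisfiable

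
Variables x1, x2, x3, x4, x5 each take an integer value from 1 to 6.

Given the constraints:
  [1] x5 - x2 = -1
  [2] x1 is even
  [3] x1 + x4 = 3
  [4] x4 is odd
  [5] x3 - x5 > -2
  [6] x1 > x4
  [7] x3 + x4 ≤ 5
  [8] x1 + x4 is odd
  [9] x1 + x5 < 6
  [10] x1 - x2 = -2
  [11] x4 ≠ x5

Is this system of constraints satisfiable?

Satisfiable

Take x1 = 2, x2 = 4, x3 = 2, x4 = 1, x5 = 3. Then constraint 1: x5 - x2 = -1; constraint 3: x1 + x4 = 3, and every other listed constraint is also met.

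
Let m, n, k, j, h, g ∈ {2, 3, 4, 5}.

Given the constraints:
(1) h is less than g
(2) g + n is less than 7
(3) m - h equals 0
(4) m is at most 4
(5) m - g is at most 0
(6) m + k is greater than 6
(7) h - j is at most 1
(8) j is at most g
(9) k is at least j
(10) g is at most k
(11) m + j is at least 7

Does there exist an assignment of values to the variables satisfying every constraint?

Satisfiable

One satisfying assignment is m = 3, n = 2, k = 5, j = 4, h = 3, g = 4.
For the less obvious constraints — constraint 2: g + n = 6; constraint 3: m - h = 0; constraint 5: m - g = -1 — and the others hold by inspection.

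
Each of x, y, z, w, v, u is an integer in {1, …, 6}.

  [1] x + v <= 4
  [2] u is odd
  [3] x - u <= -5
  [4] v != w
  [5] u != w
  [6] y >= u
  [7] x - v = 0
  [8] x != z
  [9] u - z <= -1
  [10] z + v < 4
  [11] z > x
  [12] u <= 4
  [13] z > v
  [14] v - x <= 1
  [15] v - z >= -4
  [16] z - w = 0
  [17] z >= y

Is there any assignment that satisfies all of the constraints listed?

Constraints 3, 9, 14, and 15 give x − v ≥ -1, v − z ≥ -4, z − u ≥ 1, u − x ≥ 5.
Adding all 4 inequalities: the left sides telescope to 0, and the right sides sum to (-1) + (-4) + 1 + 5 = 1. So 0 ≥ 1, which is false.

Unsatisfiable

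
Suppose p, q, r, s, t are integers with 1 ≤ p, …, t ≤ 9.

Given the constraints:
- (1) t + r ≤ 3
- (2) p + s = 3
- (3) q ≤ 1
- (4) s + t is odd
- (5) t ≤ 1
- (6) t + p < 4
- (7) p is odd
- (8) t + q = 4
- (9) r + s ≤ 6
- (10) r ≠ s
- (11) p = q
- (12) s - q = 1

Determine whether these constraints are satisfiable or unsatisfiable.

Unsatisfiable

From constraint 5: t ≤ 1. From constraint 3: q ≤ 1. Hence t + q ≤ 2. But constraint 8 requires t + q = 4, and 4 > 2. Contradiction.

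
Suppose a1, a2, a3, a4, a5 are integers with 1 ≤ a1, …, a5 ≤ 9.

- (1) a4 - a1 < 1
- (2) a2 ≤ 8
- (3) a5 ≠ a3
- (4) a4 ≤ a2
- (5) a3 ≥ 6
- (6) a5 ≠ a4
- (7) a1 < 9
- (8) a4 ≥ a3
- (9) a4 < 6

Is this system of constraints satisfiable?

From constraints 5 and 8: a4 ≥ a3 and a3 ≥ 6, so a4 ≥ 6. From constraint 9: a4 ≤ 5. But 5 < 6, so no value of a4 works.

Unsatisfiable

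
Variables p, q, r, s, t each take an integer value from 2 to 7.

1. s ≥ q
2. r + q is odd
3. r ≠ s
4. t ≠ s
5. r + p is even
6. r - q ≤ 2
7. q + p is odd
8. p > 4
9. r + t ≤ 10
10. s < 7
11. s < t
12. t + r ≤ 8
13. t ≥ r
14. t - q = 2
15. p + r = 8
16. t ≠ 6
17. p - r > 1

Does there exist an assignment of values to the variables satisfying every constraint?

Try p = 6, q = 3, r = 2, s = 3, t = 5.
Check constraint 6: r - q = -1; constraint 9: r + t = 7. The remaining constraints are straightforward to verify.

Satisfiable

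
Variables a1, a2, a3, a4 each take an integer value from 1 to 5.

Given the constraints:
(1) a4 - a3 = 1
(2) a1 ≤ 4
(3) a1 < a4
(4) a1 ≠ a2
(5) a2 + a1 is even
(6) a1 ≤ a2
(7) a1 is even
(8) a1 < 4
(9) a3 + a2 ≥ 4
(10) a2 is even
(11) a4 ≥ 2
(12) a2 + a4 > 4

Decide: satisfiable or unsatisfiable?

Take a1 = 2, a2 = 4, a3 = 2, a4 = 3. Then constraint 1: a4 - a3 = 1; constraint 9: a3 + a2 = 6, and every other listed constraint is also met.

Satisfiable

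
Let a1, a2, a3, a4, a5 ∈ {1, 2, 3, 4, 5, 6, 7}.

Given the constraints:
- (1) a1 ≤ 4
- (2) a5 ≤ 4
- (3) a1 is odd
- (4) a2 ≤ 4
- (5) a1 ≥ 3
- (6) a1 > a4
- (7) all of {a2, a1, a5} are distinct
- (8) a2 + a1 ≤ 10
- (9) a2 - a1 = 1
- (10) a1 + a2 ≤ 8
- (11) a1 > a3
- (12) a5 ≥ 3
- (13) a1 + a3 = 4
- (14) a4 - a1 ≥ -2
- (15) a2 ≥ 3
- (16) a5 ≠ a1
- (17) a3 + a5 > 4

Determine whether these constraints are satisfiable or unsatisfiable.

Constraints 1, 2, 4, 5, 12, and 15 confine each of a2, a1, a5 to the 2 values {3, 4}.
Constraint 7 requires all 3 of them to be distinct, but only 2 values are available — impossible by the pigeonhole principle.

Unsatisfiable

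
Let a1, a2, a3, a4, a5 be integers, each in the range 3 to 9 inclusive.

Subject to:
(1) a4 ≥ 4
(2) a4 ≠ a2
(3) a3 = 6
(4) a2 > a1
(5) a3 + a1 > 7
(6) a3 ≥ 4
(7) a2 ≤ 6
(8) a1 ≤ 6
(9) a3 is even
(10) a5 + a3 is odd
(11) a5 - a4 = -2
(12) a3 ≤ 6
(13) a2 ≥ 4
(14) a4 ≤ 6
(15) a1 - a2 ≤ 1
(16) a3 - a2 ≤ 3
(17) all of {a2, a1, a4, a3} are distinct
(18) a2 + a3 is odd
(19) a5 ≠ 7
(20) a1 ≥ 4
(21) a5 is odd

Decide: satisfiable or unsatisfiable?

Constraints 1, 6, 7, 8, 12, 13, 14, and 20 confine each of a2, a1, a4, a3 to the 3 values {4, …, 6}.
Constraint 17 requires all 4 of them to be distinct, but only 3 values are available — impossible by the pigeonhole principle.

Unsatisfiable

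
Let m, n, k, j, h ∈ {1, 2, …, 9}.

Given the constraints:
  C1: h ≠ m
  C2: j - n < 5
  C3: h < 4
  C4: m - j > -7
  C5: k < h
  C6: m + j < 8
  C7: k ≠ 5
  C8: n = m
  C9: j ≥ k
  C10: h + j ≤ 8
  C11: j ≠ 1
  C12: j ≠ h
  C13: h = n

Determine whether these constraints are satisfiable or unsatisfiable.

Unsatisfiable

From constraints 8 and 13, h = n = m, so h = m. But constraint 1 says h ≠ m. Contradiction.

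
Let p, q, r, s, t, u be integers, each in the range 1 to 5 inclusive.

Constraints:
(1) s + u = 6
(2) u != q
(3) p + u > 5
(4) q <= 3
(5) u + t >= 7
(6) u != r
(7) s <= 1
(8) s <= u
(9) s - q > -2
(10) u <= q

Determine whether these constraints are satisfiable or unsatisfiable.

Unsatisfiable

From constraint 7: s ≤ 1. From constraints 4 and 10: u ≤ q ≤ 3. Hence s + u ≤ 4. But constraint 1 requires s + u = 6, and 6 > 4. Contradiction.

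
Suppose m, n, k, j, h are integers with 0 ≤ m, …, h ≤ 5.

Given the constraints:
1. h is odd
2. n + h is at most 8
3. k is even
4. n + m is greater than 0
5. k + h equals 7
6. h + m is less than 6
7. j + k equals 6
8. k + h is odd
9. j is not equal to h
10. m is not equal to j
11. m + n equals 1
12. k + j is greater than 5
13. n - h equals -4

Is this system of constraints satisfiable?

One satisfying assignment is m = 0, n = 1, k = 2, j = 4, h = 5.
For the less obvious constraints — constraint 2: n + h = 6; constraint 4: n + m = 1; constraint 5: k + h = 7 — and the others hold by inspection.

Satisfiable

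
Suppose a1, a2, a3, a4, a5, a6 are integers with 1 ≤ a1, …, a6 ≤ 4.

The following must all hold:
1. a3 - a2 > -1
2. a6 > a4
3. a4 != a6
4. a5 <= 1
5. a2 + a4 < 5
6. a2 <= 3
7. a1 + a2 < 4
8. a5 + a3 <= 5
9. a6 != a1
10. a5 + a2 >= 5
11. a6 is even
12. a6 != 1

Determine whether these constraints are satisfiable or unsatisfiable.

From constraint 4: a5 ≤ 1. From constraint 6: a2 ≤ 3. Hence a5 + a2 ≤ 4. But constraint 10 requires a5 + a2 ≥ 5, and 5 > 4. Contradiction.

Unsatisfiable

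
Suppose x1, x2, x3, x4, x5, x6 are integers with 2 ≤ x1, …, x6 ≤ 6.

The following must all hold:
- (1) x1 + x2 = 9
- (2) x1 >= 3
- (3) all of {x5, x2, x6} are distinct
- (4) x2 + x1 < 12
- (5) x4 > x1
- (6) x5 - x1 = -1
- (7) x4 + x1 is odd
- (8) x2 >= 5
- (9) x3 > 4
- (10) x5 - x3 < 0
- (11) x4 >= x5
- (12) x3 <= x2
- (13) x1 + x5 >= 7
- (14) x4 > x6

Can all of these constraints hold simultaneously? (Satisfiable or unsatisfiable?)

Satisfiable

One satisfying assignment is x1 = 4, x2 = 5, x3 = 5, x4 = 5, x5 = 3, x6 = 2.
For the less obvious constraints — constraint 1: x1 + x2 = 9; constraint 4: x2 + x1 = 9; constraint 6: x5 - x1 = -1 — and the others hold by inspection.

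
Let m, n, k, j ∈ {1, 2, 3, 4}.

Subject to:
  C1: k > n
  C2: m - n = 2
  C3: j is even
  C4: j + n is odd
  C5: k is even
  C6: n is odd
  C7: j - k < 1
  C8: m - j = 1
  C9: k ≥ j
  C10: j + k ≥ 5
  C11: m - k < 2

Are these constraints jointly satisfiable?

Try m = 3, n = 1, k = 4, j = 2.
Check constraint 2: m - n = 2; constraint 7: j - k = -2. The remaining constraints are straightforward to verify.

Satisfiable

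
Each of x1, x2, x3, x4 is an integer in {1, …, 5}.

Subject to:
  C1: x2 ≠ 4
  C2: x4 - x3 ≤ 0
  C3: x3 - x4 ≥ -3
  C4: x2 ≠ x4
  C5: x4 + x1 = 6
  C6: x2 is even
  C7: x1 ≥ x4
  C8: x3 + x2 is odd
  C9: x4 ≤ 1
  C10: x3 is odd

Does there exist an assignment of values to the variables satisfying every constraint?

Satisfiable

Setting (x1, x2, x3, x4) = (5, 2, 1, 1) satisfies everything: constraint 2: x4 - x3 = 0; constraint 3: x3 - x4 = 0, and the others follow.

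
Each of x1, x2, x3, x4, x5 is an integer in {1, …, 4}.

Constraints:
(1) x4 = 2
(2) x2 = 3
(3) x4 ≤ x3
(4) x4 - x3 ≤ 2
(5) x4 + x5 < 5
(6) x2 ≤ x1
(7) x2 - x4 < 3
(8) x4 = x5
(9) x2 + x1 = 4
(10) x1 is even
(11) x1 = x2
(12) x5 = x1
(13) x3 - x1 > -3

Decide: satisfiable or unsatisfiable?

Unsatisfiable

Constraint 1 fixes x4 = 2 and constraint 2 fixes x2 = 3. Constraints 8, 11, and 12 give x4 = x5 = x1 = x2, so x4 = x2. But 2 ≠ 3 — contradiction.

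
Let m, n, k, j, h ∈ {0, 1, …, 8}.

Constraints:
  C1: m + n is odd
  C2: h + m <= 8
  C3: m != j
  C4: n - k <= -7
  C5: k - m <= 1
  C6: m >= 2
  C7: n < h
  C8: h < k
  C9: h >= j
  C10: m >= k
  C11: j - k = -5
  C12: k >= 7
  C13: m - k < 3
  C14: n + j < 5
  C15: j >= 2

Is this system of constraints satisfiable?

From constraints 9 and 15: h ≥ j ≥ 2. From constraints 10 and 12: m ≥ k ≥ 7. Hence h + m ≥ 9. But constraint 2 requires h + m ≤ 8, and 8 < 9. Contradiction.

Unsatisfiable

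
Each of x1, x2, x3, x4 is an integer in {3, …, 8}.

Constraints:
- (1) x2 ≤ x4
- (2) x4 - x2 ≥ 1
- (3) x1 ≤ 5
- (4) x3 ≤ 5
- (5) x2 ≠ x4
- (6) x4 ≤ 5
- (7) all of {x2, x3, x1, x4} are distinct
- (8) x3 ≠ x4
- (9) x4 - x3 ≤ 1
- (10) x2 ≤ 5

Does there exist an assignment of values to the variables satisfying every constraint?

Constraints 3, 4, 6, and 10 confine each of x2, x3, x1, x4 to the 3 values {3, …, 5} (the domain already gives each ≥ 3).
Constraint 7 requires all 4 of them to be distinct, but only 3 values are available — impossible by the pigeonhole principle.

Unsatisfiable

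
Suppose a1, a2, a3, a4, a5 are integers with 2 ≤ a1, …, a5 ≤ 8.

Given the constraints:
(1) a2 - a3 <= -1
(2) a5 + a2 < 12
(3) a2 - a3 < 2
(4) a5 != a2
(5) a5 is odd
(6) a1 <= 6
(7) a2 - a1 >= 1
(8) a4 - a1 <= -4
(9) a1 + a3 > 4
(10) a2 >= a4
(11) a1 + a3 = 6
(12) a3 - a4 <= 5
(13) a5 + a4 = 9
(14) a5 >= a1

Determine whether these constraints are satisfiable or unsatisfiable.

Constraints 1, 7, 8, and 12 give a1 − a4 ≥ 4, a4 − a3 ≥ -5, a3 − a2 ≥ 1, a2 − a1 ≥ 1.
Adding all 4 inequalities: the left sides telescope to 0, and the right sides sum to 4 + (-5) + 1 + 1 = 1. So 0 ≥ 1, which is false.

Unsatisfiable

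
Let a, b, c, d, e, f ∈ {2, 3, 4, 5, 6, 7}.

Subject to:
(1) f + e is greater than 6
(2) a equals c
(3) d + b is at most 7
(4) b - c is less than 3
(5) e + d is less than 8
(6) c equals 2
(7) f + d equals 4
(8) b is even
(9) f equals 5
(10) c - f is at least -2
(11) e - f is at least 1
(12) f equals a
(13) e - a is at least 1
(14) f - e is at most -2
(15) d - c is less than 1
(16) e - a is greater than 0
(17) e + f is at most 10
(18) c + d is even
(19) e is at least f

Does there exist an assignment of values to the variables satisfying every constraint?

Constraint 9 fixes f = 5 and constraint 6 fixes c = 2. Constraints 2 and 12 give f = a = c, so f = c. But 5 ≠ 2 — contradiction.

Unsatisfiable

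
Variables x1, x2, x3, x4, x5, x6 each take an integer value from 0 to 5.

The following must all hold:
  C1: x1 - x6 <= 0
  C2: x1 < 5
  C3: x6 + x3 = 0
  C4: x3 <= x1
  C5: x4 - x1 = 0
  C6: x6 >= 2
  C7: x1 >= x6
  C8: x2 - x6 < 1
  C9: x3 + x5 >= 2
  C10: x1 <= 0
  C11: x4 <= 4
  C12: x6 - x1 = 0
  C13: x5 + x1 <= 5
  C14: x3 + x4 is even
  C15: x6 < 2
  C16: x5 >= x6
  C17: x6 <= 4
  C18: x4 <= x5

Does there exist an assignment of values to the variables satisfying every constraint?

From constraints 6 and 7: x1 ≥ x6 and x6 ≥ 2, so x1 ≥ 2. From constraint 10: x1 ≤ 0. But 0 < 2, so no value of x1 works.

Unsatisfiable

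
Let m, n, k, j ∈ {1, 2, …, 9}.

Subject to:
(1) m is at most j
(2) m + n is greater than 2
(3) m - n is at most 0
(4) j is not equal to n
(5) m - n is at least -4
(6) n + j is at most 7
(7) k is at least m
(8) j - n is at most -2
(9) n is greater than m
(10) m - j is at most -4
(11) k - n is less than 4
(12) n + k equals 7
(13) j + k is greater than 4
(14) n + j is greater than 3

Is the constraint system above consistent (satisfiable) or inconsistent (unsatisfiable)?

Constraints 5, 8, and 10 give m − n ≥ -4, n − j ≥ 2, j − m ≥ 4.
Adding all 3 inequalities: the left sides telescope to 0, and the right sides sum to (-4) + 2 + 4 = 2. So 0 ≥ 2, which is false.

Unsatisfiable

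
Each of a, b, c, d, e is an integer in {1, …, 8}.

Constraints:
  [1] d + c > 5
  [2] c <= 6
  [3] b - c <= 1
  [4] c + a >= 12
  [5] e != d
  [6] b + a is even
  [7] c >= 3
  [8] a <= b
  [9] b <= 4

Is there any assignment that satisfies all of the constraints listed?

From constraint 2: c ≤ 6. From constraints 8 and 9: a ≤ b ≤ 4. Hence c + a ≤ 10. But constraint 4 requires c + a ≥ 12, and 12 > 10. Contradiction.

Unsatisfiable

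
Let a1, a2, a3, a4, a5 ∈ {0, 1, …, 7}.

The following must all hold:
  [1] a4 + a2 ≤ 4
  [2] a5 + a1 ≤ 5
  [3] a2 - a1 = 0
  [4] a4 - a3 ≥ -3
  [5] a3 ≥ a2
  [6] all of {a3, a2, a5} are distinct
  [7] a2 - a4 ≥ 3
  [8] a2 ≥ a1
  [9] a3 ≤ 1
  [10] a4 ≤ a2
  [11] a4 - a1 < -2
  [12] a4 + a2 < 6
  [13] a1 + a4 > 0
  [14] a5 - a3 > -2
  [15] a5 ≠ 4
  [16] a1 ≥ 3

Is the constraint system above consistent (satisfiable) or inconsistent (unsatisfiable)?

Unsatisfiable

From constraints 8 and 16: a2 ≥ a1 and a1 ≥ 3, so a2 ≥ 3. From constraints 5 and 9: a2 ≤ a3 and a3 ≤ 1, so a2 ≤ 1. But 1 < 3, so no value of a2 works.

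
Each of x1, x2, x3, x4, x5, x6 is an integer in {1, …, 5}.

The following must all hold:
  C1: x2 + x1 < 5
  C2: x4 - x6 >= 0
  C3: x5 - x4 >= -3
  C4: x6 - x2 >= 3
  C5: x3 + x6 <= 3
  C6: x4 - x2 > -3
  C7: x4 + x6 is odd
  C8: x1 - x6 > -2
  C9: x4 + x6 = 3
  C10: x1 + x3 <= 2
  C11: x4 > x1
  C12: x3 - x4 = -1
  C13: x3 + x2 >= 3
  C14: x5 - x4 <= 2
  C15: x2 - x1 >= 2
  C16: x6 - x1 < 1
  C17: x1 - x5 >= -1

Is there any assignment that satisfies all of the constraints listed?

Constraints 2, 3, 4, 15, and 17 give x1 − x5 ≥ -1, x5 − x4 ≥ -3, x4 − x6 ≥ 0, x6 − x2 ≥ 3, x2 − x1 ≥ 2.
Adding all 5 inequalities: the left sides telescope to 0, and the right sides sum to (-1) + (-3) + 0 + 3 + 2 = 1. So 0 ≥ 1, which is false.

Unsatisfiable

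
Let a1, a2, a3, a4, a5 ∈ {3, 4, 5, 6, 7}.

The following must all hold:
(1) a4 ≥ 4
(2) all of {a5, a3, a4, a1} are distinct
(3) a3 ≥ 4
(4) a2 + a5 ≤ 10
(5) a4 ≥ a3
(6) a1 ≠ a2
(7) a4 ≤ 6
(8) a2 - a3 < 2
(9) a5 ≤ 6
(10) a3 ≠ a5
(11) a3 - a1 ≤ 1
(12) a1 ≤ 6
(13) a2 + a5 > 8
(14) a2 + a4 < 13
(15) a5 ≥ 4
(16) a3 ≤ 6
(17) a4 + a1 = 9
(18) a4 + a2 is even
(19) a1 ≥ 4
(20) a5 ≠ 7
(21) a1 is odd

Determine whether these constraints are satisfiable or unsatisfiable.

Unsatisfiable

Constraints 1, 3, 7, 9, 12, 15, 16, and 19 confine each of a5, a3, a4, a1 to the 3 values {4, …, 6}.
Constraint 2 requires all 4 of them to be distinct, but only 3 values are available — impossible by the pigeonhole principle.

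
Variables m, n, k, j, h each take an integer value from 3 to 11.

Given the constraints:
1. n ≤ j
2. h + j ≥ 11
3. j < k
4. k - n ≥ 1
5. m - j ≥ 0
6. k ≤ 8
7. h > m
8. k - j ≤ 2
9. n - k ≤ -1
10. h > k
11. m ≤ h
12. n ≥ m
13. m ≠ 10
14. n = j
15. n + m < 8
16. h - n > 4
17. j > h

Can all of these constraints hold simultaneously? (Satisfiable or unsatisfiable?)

Constraints 5, 9, 10, 12, and 17 give k < h, h < j, j ≤ m, m ≤ n, n < k. Chaining: k < h < j ≤ m ≤ n < k, which forces k < k — impossible.

Unsatisfiable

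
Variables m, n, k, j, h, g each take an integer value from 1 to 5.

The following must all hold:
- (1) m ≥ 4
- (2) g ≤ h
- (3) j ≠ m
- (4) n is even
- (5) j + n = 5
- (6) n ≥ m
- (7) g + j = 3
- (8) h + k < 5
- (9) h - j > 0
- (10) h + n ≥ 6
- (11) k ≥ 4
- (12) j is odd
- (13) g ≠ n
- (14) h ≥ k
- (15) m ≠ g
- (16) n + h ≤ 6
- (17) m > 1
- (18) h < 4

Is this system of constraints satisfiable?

From constraints 1 and 6: n ≥ m ≥ 4. From constraints 11 and 14: h ≥ k ≥ 4. Hence n + h ≥ 8. But constraint 16 requires n + h ≤ 6, and 6 < 8. Contradiction.

Unsatisfiable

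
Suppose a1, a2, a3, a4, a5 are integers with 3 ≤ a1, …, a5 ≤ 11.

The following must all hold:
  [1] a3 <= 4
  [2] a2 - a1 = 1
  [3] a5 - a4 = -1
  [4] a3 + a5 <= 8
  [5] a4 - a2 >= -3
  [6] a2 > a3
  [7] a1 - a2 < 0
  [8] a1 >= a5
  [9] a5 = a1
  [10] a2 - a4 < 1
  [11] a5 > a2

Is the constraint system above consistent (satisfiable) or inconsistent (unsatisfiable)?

Constraints 7, 8, and 11 give a1 < a2, a2 < a5, a5 ≤ a1. Chaining: a1 < a2 < a5 ≤ a1, which forces a1 < a1 — impossible.

Unsatisfiable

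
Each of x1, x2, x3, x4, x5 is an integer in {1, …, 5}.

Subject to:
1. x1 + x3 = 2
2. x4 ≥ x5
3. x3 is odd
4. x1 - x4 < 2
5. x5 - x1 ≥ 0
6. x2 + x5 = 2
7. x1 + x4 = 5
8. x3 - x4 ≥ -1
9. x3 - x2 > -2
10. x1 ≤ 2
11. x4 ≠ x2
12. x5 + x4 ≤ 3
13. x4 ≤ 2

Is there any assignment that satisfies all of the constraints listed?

From constraint 10: x1 ≤ 2. From constraint 13: x4 ≤ 2. Hence x1 + x4 ≤ 4. But constraint 7 requires x1 + x4 = 5, and 5 > 4. Contradiction.

Unsatisfiable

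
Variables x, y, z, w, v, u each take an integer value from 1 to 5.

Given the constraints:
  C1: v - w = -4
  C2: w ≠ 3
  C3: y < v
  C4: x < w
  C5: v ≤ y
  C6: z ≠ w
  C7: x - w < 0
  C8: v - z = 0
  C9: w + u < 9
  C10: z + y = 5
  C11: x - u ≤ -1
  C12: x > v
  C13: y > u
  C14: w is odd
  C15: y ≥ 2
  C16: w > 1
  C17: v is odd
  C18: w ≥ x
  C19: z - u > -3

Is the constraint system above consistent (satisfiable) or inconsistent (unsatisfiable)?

Constraints 3, 11, 12, and 13 give u < y, y < v, v < x, x < u. Chaining: u < y < v < x < u, which forces u < u — impossible.

Unsatisfiable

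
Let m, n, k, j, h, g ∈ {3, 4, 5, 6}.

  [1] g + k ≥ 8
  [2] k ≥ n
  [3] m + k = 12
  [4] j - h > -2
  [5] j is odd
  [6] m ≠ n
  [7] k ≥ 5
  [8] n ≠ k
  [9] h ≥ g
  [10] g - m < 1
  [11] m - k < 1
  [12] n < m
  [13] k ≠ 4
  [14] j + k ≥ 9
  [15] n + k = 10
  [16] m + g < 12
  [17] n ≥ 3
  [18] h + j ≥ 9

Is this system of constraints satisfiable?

One satisfying assignment is m = 6, n = 4, k = 6, j = 5, h = 5, g = 4.
For the less obvious constraints — constraint 1: g + k = 10; constraint 3: m + k = 12; constraint 4: j - h = 0 — and the others hold by inspection.

Satisfiable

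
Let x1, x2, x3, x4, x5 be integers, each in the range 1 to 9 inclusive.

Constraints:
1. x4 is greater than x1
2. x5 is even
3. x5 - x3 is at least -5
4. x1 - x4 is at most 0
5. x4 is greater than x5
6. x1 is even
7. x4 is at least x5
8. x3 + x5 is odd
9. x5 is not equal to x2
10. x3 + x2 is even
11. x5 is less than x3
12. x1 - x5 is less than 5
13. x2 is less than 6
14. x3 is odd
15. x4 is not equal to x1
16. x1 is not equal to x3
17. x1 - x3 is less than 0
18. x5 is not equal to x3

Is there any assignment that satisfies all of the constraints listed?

One satisfying assignment is x1 = 6, x2 = 5, x3 = 7, x4 = 7, x5 = 2.
For the less obvious constraints — constraint 3: x5 - x3 = -5; constraint 4: x1 - x4 = -1; constraint 12: x1 - x5 = 4 — and the others hold by inspection.

Satisfiable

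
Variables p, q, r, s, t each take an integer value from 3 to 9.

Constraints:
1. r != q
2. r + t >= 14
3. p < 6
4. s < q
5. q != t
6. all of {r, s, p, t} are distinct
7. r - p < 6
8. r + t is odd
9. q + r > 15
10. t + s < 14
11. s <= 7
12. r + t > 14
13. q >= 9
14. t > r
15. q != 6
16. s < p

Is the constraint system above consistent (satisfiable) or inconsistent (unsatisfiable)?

Satisfiable

One satisfying assignment is p = 4, q = 9, r = 7, s = 3, t = 8.
For the less obvious constraints — constraint 2: r + t = 15; constraint 7: r - p = 3 — and the others hold by inspection.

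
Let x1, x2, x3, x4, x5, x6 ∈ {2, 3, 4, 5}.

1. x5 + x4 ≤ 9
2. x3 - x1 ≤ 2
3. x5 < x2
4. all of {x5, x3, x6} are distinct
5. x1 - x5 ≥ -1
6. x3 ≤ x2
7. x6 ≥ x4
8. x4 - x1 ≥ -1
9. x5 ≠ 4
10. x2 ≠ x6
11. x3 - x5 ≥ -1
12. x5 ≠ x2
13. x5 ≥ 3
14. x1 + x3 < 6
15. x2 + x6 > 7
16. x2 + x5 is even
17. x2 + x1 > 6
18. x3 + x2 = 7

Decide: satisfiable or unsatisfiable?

Try x1 = 2, x2 = 5, x3 = 2, x4 = 4, x5 = 3, x6 = 4.
Check constraint 1: x5 + x4 = 7; constraint 2: x3 - x1 = 0. The remaining constraints are straightforward to verify.

Satisfiable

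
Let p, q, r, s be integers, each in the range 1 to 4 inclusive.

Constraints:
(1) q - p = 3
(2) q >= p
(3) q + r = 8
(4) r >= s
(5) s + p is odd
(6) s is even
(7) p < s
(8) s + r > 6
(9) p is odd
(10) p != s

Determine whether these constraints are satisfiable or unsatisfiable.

Setting (p, q, r, s) = (1, 4, 4, 4) satisfies everything: constraint 1: q - p = 3; constraint 3: q + r = 8; constraint 8: s + r = 8, and the others follow.

Satisfiable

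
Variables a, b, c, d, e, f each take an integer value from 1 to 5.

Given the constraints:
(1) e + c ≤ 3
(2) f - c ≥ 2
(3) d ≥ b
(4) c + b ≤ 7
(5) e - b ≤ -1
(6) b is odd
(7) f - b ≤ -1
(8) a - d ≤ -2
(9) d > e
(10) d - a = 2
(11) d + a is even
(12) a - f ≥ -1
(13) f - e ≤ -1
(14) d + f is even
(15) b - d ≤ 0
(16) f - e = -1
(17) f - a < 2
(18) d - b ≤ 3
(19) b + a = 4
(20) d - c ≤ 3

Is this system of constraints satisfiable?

Constraints 2, 5, 13, 15, and 20 give c − d ≥ -3, d − b ≥ 0, b − e ≥ 1, e − f ≥ 1, f − c ≥ 2.
Adding all 5 inequalities: the left sides telescope to 0, and the right sides sum to (-3) + 0 + 1 + 1 + 2 = 1. So 0 ≥ 1, which is false.

Unsatisfiable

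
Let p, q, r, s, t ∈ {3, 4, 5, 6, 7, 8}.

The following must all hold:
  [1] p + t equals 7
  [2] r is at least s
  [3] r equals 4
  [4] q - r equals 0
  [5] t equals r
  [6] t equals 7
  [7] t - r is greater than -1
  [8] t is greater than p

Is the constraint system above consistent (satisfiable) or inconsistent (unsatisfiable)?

Constraint 6 fixes t = 7 and constraint 3 fixes r = 4, but constraint 5 requires t = r. Since 7 ≠ 4, contradiction.

Unsatisfiable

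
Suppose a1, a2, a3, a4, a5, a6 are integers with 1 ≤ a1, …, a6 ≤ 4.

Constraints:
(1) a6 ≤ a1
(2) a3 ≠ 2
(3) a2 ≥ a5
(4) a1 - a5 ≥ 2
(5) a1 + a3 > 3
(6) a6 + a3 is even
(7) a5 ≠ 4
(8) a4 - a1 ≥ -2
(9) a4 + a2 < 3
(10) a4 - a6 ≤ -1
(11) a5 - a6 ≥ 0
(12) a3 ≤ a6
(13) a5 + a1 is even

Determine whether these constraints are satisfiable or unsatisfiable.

Unsatisfiable

Constraints 4, 8, 10, and 11 give a1 − a5 ≥ 2, a5 − a6 ≥ 0, a6 − a4 ≥ 1, a4 − a1 ≥ -2.
Adding all 4 inequalities: the left sides telescope to 0, and the right sides sum to 2 + 0 + 1 + (-2) = 1. So 0 ≥ 1, which is false.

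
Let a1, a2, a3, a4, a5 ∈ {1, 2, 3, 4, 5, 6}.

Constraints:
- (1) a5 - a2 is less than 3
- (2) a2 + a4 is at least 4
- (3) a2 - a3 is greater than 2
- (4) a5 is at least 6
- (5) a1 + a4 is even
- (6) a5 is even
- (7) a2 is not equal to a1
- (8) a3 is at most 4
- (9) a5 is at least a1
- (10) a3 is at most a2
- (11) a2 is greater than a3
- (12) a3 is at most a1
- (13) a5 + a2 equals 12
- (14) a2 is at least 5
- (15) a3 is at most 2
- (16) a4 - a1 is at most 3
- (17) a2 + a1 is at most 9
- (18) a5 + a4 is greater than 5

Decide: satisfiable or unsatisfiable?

Satisfiable

Setting (a1, a2, a3, a4, a5) = (1, 6, 1, 1, 6) satisfies everything: constraint 1: a5 - a2 = 0; constraint 2: a2 + a4 = 7, and the others follow.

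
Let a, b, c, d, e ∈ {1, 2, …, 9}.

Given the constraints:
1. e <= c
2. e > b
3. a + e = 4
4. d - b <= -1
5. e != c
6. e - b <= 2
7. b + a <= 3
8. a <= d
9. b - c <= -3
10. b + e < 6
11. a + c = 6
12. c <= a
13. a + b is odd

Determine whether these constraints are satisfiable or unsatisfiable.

Unsatisfiable

Constraints 1, 2, 4, 8, and 12 give a ≤ d, d < b, b < e, e ≤ c, c ≤ a. Chaining: a ≤ d < b < e ≤ c ≤ a, which forces a < a — impossible.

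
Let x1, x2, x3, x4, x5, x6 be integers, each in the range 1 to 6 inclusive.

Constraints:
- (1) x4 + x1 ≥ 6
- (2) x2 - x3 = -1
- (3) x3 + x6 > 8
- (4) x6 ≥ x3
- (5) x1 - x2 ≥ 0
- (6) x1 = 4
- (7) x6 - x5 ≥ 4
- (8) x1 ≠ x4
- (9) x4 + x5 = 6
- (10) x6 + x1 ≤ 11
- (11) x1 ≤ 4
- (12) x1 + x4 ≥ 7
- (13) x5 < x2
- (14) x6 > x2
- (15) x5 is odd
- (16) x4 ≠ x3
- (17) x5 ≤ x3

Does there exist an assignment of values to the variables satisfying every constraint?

Setting (x1, x2, x3, x4, x5, x6) = (4, 3, 4, 5, 1, 5) satisfies everything: constraint 1: x4 + x1 = 9; constraint 2: x2 - x3 = -1, and the others follow.

Satisfiable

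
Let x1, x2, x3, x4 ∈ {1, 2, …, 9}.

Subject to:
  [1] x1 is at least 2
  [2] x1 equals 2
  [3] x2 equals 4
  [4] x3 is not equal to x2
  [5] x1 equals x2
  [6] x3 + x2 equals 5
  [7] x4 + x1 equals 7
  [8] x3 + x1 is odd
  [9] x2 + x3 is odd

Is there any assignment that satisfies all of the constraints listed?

Constraint 2 fixes x1 = 2 and constraint 3 fixes x2 = 4, but constraint 5 requires x1 = x2. Since 2 ≠ 4, contradiction.

Unsatisfiable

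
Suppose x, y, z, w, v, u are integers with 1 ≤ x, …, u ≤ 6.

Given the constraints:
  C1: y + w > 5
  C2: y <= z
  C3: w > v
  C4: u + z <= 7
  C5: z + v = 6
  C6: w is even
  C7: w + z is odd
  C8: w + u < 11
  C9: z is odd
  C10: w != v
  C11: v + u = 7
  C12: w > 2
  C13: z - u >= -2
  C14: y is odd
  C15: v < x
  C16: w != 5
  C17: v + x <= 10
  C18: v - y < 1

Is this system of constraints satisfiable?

Setting (x, y, z, w, v, u) = (6, 3, 3, 4, 3, 4) satisfies everything: constraint 1: y + w = 7; constraint 4: u + z = 7, and the others follow.

Satisfiable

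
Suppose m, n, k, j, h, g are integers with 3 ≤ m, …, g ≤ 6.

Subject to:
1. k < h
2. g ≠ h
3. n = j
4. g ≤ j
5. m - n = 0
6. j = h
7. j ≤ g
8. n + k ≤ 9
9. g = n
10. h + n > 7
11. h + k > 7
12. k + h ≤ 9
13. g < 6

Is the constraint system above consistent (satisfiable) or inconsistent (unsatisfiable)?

From constraints 3, 6, and 9, g = n = j = h, so g = h. But constraint 2 says g ≠ h. Contradiction.

Unsatisfiable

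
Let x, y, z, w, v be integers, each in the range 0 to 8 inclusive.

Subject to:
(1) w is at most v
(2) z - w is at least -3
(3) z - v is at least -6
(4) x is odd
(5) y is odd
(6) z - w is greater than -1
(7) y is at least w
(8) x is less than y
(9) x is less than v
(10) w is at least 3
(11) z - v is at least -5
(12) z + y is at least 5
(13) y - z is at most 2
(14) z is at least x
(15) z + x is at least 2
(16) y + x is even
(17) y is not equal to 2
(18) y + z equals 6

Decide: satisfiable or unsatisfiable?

Satisfiable

Take x = 1, y = 3, z = 3, w = 3, v = 6. Then constraint 2: z - w = 0; constraint 3: z - v = -3, and every other listed constraint is also met.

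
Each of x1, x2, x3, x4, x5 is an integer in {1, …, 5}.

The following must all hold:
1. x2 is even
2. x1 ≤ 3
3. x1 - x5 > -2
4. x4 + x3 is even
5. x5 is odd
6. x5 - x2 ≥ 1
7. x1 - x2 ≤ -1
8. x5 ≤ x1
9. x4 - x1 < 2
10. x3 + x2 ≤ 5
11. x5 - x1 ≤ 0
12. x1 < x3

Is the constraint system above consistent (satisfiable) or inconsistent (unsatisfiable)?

Unsatisfiable

Constraints 6, 7, and 11 give x5 − x2 ≥ 1, x2 − x1 ≥ 1, x1 − x5 ≥ 0.
Adding all 3 inequalities: the left sides telescope to 0, and the right sides sum to 1 + 1 + 0 = 2. So 0 ≥ 2, which is false.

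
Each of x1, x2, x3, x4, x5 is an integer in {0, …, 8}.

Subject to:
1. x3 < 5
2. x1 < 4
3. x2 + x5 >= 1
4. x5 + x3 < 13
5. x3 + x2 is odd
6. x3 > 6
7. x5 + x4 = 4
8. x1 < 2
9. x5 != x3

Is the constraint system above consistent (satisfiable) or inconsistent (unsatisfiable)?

Unsatisfiable

From constraint 6: x3 ≥ 7. From constraint 1: x3 ≤ 4. But 4 < 7, so no value of x3 works.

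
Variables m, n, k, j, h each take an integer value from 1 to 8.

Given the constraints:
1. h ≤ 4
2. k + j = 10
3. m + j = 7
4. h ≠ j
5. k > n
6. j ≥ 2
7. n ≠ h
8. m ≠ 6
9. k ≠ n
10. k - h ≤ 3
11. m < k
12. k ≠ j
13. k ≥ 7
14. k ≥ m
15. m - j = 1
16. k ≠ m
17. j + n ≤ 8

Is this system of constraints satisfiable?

Take m = 4, n = 3, k = 7, j = 3, h = 4. Then constraint 2: k + j = 10; constraint 3: m + j = 7; constraint 10: k - h = 3, and every other listed constraint is also met.

Satisfiable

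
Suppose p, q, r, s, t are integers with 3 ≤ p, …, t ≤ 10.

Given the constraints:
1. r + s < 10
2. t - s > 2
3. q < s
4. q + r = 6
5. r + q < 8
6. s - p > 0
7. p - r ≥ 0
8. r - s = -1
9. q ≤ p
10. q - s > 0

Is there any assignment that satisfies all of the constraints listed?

Constraints 6, 9, and 10 give p < s, s < q, q ≤ p. Chaining: p < s < q ≤ p, which forces p < p — impossible.

Unsatisfiable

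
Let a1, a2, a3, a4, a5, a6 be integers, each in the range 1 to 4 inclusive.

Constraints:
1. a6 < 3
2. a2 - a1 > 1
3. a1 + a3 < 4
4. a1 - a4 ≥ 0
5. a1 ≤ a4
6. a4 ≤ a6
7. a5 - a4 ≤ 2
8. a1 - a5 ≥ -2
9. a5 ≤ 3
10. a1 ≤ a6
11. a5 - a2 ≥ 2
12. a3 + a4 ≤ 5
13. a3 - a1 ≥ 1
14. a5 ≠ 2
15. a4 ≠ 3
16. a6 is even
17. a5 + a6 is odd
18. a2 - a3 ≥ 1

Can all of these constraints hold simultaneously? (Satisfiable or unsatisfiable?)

Constraints 4, 7, 11, 13, and 18 give a3 − a1 ≥ 1, a1 − a4 ≥ 0, a4 − a5 ≥ -2, a5 − a2 ≥ 2, a2 − a3 ≥ 1.
Adding all 5 inequalities: the left sides telescope to 0, and the right sides sum to 1 + 0 + (-2) + 2 + 1 = 2. So 0 ≥ 2, which is false.

Unsatisfiable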